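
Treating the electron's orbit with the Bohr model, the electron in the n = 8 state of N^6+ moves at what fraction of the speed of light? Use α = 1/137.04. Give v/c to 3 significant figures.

v_n = Zαc/n, so v/c = Zα/n = 7 × 0.00730 / 8 = 0.00638

0.00638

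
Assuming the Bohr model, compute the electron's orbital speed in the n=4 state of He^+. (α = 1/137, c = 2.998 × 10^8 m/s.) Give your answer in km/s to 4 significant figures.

v_n = Zαc/n = 2 × 0.007299 × 2.998 × 10^8 / 4
    = 1094 km/s

1094 km/s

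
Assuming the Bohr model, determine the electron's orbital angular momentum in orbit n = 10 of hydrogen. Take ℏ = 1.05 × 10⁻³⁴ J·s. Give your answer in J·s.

L_n = nℏ = 10 × 1.05 × 10⁻³⁴ = 1.05 × 10⁻³³ J·s

1.05 × 10⁻³³ J·s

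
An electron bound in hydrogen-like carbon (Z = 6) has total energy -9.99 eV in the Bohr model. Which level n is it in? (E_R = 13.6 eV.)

E_n = −E_R Z²/n² ⇒ n² = E_R Z²/(−E_n) = 13.6 × 6² / 9.99 ≈ 49.01
n = 7

7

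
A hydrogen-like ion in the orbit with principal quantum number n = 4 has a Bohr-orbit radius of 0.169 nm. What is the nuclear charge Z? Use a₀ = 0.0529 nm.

r_n = n²a₀/Z ⇒ Z = n²a₀/r = 4² × 0.0529 / 0.169 ≈ 5.01
Z = 5

5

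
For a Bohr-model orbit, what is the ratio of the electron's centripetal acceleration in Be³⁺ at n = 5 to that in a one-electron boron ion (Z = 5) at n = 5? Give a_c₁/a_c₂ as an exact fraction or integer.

64/125

a_c ∝ Z^3 · n^-4
a_c₁/a_c₂ = (4/5)^3 · (5/5)^-4 = 64/125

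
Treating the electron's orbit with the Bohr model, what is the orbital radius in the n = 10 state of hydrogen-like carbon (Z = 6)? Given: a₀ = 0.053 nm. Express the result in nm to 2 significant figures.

0.88 nm

r_n = n²a₀/Z = 10² × 0.053 / 6
    = 100 × 0.053 / 6 = 0.88 nm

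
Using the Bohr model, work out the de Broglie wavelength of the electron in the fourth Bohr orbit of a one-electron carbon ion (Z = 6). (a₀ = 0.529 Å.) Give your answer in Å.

The Bohr quantisation condition is nλ = 2πr_n.
r_n = n²a₀/Z = 1.41 Å
λ = 2πr_n/n = 2π·1.41/4 = 2.22 Å

2.22 Å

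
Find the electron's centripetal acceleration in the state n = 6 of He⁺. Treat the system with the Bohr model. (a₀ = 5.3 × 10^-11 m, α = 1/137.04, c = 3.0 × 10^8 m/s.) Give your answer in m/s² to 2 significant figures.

5.6 × 10^20 m/s²

r = n²a₀/Z = 9.5 × 10^-10 m, v = Zαc/n = 7.3 × 10^5 m/s
a = v²/r = (7.3 × 10^5)² / 9.5 × 10^-10 = 5.6 × 10^20 m/s²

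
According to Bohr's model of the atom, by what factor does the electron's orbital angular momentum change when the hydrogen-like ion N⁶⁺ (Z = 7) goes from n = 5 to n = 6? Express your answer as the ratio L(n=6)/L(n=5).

6/5

L = nℏ depends only on n, so L ∝ n.
L(n=6)/L(n=5) = (6/5)^1 = 6/5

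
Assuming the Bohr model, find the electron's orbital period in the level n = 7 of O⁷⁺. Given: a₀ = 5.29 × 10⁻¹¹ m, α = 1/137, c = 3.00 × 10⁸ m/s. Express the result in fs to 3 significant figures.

0.813 fs

r = n²a₀/Z = 7²·5.29 × 10⁻¹¹/8 = 3.24 × 10⁻¹⁰ m
v = Zαc/n = 8·0.00730·3.00 × 10⁸/7 = 2.50 × 10⁶ m/s
T = 2πr/v = 8.13 × 10⁻¹⁶ s = 0.813 fs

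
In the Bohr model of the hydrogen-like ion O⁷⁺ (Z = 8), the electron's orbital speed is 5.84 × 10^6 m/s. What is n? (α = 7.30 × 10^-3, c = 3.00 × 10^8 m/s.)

v_n = Zαc/n ⇒ n = Zαc/v = 8 × 0.00730 × 3.00 × 10^8 / 5.84 × 10^6 ≈ 3.00
n = 3

3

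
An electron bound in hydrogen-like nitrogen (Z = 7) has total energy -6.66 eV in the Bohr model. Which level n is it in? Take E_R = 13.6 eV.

10

E_n = −E_R Z²/n² ⇒ n² = E_R Z²/(−E_n) = 13.6 × 7² / 6.66 ≈ 100.06
n = 10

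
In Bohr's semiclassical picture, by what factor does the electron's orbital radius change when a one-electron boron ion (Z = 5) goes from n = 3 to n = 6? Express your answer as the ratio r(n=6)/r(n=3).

4

r ∝ Z^-1 · n^2; with Z fixed, r ∝ n^2.
r(n=6)/r(n=3) = (6/3)^2 = 4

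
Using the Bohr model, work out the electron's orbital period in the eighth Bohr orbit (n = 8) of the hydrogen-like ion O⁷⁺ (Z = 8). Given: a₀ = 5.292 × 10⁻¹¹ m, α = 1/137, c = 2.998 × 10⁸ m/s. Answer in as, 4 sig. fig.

r = n²a₀/Z = 8²·5.292 × 10⁻¹¹/8 = 4.234 × 10⁻¹⁰ m
v = Zαc/n = 8·0.007299·2.998 × 10⁸/8 = 2.188 × 10⁶ m/s
T = 2πr/v = 1.216 × 10⁻¹⁵ s = 1216 as

1216 as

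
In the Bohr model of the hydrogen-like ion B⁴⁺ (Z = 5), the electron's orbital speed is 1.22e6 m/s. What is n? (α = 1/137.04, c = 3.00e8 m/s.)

9

v_n = Zαc/n ⇒ n = Zαc/v = 5 × 0.00730 × 3.00e8 / 1.22e6 ≈ 8.97
n = 9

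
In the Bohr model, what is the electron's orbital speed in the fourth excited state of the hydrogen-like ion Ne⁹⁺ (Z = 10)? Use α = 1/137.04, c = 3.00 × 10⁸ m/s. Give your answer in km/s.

v_n = Zαc/n = 10 × 0.00730 × 3.00 × 10⁸ / 5
    = 4380 km/s

4380 km/s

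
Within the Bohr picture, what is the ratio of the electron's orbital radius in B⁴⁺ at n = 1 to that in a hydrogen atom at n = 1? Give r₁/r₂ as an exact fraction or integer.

1/5

r ∝ Z^-1 · n^2
r₁/r₂ = (5/1)^-1 · (1/1)^2 = 1/5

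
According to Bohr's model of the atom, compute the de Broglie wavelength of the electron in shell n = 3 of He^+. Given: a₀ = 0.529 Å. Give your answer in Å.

4.99 Å

The Bohr quantisation condition is nλ = 2πr_n.
r_n = n²a₀/Z = 2.38 Å
λ = 2πr_n/n = 2π·2.38/3 = 4.99 Å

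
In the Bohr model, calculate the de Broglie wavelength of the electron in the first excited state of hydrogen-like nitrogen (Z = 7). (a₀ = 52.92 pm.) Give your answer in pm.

95.00 pm

The Bohr quantisation condition is nλ = 2πr_n.
r_n = n²a₀/Z = 30.24 pm
λ = 2πr_n/n = 2π·30.24/2 = 95.00 pm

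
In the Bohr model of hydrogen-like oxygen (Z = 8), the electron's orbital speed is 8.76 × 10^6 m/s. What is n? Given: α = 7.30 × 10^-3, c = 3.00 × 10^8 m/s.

2

v_n = Zαc/n ⇒ n = Zαc/v = 8 × 0.00730 × 3.00 × 10^8 / 8.76 × 10^6 ≈ 2.00
n = 2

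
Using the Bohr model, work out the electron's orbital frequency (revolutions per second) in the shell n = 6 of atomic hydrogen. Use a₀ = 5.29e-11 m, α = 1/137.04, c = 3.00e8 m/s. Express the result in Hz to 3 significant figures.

r = n²a₀/Z = 1.90e-9 m, v = Zαc/n = 3.65e5 m/s
f = v/(2πr) = 3.05e13 Hz

3.05e13 Hz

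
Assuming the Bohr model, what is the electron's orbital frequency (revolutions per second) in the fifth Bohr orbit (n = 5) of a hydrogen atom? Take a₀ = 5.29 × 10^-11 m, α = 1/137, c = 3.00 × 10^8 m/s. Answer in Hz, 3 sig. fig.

5.27 × 10^13 Hz

r = n²a₀/Z = 1.32 × 10^-9 m, v = Zαc/n = 4.38 × 10^5 m/s
f = v/(2πr) = 5.27 × 10^13 Hz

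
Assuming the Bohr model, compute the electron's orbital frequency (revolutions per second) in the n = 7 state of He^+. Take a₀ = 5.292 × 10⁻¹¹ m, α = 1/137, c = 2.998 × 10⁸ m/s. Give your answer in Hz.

7.675 × 10¹³ Hz

r = n²a₀/Z = 1.297 × 10⁻⁹ m, v = Zαc/n = 6.252 × 10⁵ m/s
f = v/(2πr) = 7.675 × 10¹³ Hz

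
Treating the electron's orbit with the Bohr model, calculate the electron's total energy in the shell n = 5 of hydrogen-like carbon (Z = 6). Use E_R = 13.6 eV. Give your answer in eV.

E_n = −E_R·Z²/n² = −13.6 × 6²/5² = -19.6 eV

-19.6 eV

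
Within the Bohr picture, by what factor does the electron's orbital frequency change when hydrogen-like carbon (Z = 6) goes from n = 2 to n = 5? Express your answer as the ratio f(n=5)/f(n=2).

f ∝ Z^2 · n^-3; with Z fixed, f ∝ n^-3.
f(n=5)/f(n=2) = (5/2)^-3 = 8/125

8/125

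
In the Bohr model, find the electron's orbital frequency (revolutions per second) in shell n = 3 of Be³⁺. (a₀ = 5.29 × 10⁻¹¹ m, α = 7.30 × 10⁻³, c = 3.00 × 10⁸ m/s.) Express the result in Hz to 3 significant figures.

3.90 × 10¹⁵ Hz

r = n²a₀/Z = 1.19 × 10⁻¹⁰ m, v = Zαc/n = 2.92 × 10⁶ m/s
f = v/(2πr) = 3.90 × 10¹⁵ Hz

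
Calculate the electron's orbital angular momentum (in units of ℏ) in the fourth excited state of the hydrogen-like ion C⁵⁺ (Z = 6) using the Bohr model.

L_n = nℏ, so L/ℏ = n = 5.

5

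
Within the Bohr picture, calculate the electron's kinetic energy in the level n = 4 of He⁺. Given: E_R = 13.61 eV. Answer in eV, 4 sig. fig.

For a Coulomb orbit the virial theorem gives K = −E_n.
E_n = −E_R·Z²/n², so K = E_R·Z²/n² = 13.61 × 2²/4² = 3.402 eV

3.402 eV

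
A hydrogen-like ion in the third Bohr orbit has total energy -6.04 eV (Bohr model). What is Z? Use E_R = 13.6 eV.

2

E_n = −E_R Z²/n² ⇒ Z² = −E_n n²/E_R = 6.04 × 3² / 13.6 ≈ 4.00
Z = 2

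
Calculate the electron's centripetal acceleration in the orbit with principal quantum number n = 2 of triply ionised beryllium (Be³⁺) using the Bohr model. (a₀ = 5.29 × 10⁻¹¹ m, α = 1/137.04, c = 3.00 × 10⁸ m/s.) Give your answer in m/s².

r = n²a₀/Z = 5.29 × 10⁻¹¹ m, v = Zαc/n = 4.38 × 10⁶ m/s
a = v²/r = (4.38 × 10⁶)² / 5.29 × 10⁻¹¹ = 3.62 × 10²³ m/s²

3.62 × 10²³ m/s²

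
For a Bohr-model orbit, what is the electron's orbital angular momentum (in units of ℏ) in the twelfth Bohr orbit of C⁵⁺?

12

L_n = nℏ, so L/ℏ = n = 12.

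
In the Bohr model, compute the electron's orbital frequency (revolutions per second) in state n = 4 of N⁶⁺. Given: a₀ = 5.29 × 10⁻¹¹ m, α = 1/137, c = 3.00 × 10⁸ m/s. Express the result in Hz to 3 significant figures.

5.04 × 10¹⁵ Hz

r = n²a₀/Z = 1.21 × 10⁻¹⁰ m, v = Zαc/n = 3.83 × 10⁶ m/s
f = v/(2πr) = 5.04 × 10¹⁵ Hz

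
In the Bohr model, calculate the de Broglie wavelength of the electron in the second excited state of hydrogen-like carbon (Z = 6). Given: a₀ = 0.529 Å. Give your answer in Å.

The Bohr quantisation condition is nλ = 2πr_n.
r_n = n²a₀/Z = 0.793 Å
λ = 2πr_n/n = 2π·0.793/3 = 1.66 Å

1.66 Å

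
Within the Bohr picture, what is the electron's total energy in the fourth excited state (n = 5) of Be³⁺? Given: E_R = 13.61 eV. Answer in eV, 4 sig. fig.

E_n = −E_R·Z²/n² = −13.61 × 4²/5² = -8.710 eV

-8.710 eV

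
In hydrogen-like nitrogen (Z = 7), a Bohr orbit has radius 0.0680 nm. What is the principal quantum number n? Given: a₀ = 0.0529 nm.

r_n = n²a₀/Z ⇒ n² = rZ/a₀ = 0.0680 × 7 / 0.0529 ≈ 9.00
n = 3

3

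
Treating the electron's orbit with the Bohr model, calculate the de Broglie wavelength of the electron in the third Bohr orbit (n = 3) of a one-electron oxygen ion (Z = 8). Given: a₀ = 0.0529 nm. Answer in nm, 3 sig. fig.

The Bohr quantisation condition is nλ = 2πr_n.
r_n = n²a₀/Z = 0.0595 nm
λ = 2πr_n/n = 2π·0.0595/3 = 0.125 nm

0.125 nm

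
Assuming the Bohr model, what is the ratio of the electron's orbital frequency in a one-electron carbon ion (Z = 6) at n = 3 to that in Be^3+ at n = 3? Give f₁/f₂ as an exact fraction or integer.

f ∝ Z^2 · n^-3
f₁/f₂ = (6/4)^2 · (3/3)^-3 = 9/4

9/4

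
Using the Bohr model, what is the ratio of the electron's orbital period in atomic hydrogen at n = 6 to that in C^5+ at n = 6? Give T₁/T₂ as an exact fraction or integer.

36

T ∝ Z^-2 · n^3
T₁/T₂ = (1/6)^-2 · (6/6)^3 = 36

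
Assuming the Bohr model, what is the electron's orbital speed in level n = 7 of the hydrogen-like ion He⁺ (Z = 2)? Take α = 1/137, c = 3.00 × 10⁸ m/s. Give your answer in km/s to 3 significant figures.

626 km/s

v_n = Zαc/n = 2 × 0.00730 × 3.00 × 10⁸ / 7
    = 626 km/s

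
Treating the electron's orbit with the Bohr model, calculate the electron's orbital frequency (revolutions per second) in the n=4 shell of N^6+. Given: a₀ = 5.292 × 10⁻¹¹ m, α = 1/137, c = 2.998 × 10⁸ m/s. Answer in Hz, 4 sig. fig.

r = n²a₀/Z = 1.210 × 10⁻¹⁰ m, v = Zαc/n = 3.830 × 10⁶ m/s
f = v/(2πr) = 5.039 × 10¹⁵ Hz

5.039 × 10¹⁵ Hz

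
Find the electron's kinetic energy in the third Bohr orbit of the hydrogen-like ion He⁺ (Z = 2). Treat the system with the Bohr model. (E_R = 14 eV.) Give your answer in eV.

For a Coulomb orbit the virial theorem gives K = −E_n.
E_n = −E_R·Z²/n², so K = E_R·Z²/n² = 14 × 2²/3² = 6.2 eV

6.2 eV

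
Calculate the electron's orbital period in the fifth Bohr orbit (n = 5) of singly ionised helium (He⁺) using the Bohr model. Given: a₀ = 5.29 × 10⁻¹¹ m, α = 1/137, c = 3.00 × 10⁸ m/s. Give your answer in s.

4.74 × 10⁻¹⁵ s

r = n²a₀/Z = 5²·5.29 × 10⁻¹¹/2 = 6.61 × 10⁻¹⁰ m
v = Zαc/n = 2·0.00730·3.00 × 10⁸/5 = 8.76 × 10⁵ m/s
T = 2πr/v = 4.74 × 10⁻¹⁵ s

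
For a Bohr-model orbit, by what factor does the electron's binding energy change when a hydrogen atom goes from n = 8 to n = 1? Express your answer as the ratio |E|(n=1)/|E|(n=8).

64

|E| ∝ Z^2 · n^-2; with Z fixed, |E| ∝ n^-2.
|E|(n=1)/|E|(n=8) = (1/8)^-2 = 64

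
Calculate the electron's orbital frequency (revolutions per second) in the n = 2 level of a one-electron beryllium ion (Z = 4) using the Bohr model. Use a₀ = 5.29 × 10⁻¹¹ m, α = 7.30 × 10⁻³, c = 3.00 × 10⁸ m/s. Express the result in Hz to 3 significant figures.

r = n²a₀/Z = 5.29 × 10⁻¹¹ m, v = Zαc/n = 4.38 × 10⁶ m/s
f = v/(2πr) = 1.32 × 10¹⁶ Hz

1.32 × 10¹⁶ Hz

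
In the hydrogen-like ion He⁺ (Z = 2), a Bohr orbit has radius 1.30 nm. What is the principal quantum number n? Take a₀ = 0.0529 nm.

r_n = n²a₀/Z ⇒ n² = rZ/a₀ = 1.30 × 2 / 0.0529 ≈ 49.15
n = 7

7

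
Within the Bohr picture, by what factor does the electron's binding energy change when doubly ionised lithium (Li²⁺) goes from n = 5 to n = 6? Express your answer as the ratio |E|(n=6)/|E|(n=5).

|E| ∝ Z^2 · n^-2; with Z fixed, |E| ∝ n^-2.
|E|(n=6)/|E|(n=5) = (6/5)^-2 = 25/36

25/36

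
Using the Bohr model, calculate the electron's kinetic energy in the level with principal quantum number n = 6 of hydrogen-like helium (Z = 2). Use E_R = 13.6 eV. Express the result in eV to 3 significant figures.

1.51 eV

For a Coulomb orbit the virial theorem gives K = −E_n.
E_n = −E_R·Z²/n², so K = E_R·Z²/n² = 13.6 × 2²/6² = 1.51 eV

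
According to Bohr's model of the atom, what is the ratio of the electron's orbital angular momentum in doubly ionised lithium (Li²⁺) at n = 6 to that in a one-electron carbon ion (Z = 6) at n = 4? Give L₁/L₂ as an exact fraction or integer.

L = nℏ is independent of Z.
L₁/L₂ = n₁/n₂ = 6/4 = 3/2

3/2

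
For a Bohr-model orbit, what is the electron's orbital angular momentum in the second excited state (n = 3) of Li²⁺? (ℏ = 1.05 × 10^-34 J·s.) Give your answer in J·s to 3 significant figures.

L_n = nℏ = 3 × 1.05 × 10^-34 = 3.15 × 10^-34 J·s

3.15 × 10^-34 J·s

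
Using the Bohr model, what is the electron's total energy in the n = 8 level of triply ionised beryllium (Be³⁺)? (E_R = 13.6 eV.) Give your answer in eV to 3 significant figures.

-3.40 eV

E_n = −E_R·Z²/n² = −13.6 × 4²/8² = -3.40 eV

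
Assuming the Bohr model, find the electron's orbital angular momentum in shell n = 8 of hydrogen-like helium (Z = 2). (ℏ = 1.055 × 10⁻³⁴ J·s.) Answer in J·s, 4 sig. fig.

8.440 × 10⁻³⁴ J·s

L_n = nℏ = 8 × 1.055 × 10⁻³⁴ = 8.440 × 10⁻³⁴ J·s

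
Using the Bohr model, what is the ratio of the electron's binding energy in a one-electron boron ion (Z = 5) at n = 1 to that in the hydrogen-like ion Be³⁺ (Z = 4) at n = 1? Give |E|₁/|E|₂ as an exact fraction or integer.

25/16

|E| ∝ Z^2 · n^-2
|E|₁/|E|₂ = (5/4)^2 · (1/1)^-2 = 25/16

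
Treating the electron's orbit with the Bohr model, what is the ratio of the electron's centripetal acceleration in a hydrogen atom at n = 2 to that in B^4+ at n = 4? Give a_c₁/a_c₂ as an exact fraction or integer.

16/125

a_c ∝ Z^3 · n^-4
a_c₁/a_c₂ = (1/5)^3 · (2/4)^-4 = 16/125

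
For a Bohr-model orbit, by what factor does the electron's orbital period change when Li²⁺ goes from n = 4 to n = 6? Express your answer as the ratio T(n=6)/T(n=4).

T ∝ Z^-2 · n^3; with Z fixed, T ∝ n^3.
T(n=6)/T(n=4) = (6/4)^3 = 27/8

27/8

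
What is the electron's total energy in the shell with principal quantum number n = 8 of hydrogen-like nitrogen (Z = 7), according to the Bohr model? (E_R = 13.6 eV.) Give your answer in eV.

-10.4 eV

E_n = −E_R·Z²/n² = −13.6 × 7²/8² = -10.4 eV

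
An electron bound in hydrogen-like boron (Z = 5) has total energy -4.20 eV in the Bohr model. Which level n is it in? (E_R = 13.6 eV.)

E_n = −E_R Z²/n² ⇒ n² = E_R Z²/(−E_n) = 13.6 × 5² / 4.20 ≈ 80.95
n = 9

9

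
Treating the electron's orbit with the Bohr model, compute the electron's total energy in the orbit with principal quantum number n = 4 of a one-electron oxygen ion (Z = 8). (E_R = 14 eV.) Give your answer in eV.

-56 eV

E_n = −E_R·Z²/n² = −14 × 8²/4² = -56 eV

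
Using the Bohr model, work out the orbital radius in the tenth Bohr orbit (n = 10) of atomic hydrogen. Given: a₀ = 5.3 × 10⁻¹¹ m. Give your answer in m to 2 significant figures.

r_n = n²a₀/Z = 10² × 5.3 × 10⁻¹¹ / 1
    = 100 × 5.3 × 10⁻¹¹ / 1 = 5.3 × 10⁻⁹ m

5.3 × 10⁻⁹ m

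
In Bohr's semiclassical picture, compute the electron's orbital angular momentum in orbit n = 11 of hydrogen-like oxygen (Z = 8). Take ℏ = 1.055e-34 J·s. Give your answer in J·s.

1.160e-33 J·s

L_n = nℏ = 11 × 1.055e-34 = 1.160e-33 J·s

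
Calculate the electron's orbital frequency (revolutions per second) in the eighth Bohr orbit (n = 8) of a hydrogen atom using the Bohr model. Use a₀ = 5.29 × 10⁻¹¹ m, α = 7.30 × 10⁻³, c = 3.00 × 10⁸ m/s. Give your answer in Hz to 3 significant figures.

r = n²a₀/Z = 3.39 × 10⁻⁹ m, v = Zαc/n = 2.74 × 10⁵ m/s
f = v/(2πr) = 1.29 × 10¹³ Hz

1.29 × 10¹³ Hz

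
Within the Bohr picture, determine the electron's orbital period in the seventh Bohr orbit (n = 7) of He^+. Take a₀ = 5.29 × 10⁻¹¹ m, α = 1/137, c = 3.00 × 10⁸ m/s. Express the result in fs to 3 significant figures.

13.0 fs

r = n²a₀/Z = 7²·5.29 × 10⁻¹¹/2 = 1.30 × 10⁻⁹ m
v = Zαc/n = 2·0.00730·3.00 × 10⁸/7 = 6.26 × 10⁵ m/s
T = 2πr/v = 1.30 × 10⁻¹⁴ s = 13.0 fs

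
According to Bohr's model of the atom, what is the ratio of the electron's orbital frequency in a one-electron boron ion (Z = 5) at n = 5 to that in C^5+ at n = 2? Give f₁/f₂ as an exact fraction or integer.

f ∝ Z^2 · n^-3
f₁/f₂ = (5/6)^2 · (5/2)^-3 = 2/45

2/45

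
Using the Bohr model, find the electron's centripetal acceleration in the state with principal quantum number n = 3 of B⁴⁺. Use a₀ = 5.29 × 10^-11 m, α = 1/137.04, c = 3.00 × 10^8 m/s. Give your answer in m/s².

r = n²a₀/Z = 9.52 × 10^-11 m, v = Zαc/n = 3.65 × 10^6 m/s
a = v²/r = (3.65 × 10^6)² / 9.52 × 10^-11 = 1.40 × 10^23 m/s²

1.40 × 10^23 m/s²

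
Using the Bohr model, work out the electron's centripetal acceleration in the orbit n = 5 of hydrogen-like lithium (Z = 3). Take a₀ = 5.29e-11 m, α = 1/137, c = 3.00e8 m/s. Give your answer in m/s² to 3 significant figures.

3.92e21 m/s²

r = n²a₀/Z = 4.41e-10 m, v = Zαc/n = 1.31e6 m/s
a = v²/r = (1.31e6)² / 4.41e-10 = 3.92e21 m/s²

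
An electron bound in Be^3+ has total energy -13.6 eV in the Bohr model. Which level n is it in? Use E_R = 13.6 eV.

4

E_n = −E_R Z²/n² ⇒ n² = E_R Z²/(−E_n) = 13.6 × 4² / 13.6 ≈ 16.00
n = 4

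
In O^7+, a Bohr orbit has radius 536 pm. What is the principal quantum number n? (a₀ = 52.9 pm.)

9

r_n = n²a₀/Z ⇒ n² = rZ/a₀ = 536 × 8 / 52.9 ≈ 81.06
n = 9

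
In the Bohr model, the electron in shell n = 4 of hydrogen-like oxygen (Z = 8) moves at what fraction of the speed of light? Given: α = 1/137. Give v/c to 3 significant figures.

0.0146

v_n = Zαc/n, so v/c = Zα/n = 8 × 0.00730 / 4 = 0.0146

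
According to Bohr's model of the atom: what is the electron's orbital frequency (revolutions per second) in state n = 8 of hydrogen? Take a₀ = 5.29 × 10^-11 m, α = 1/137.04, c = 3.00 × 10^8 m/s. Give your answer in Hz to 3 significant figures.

1.29 × 10^13 Hz

r = n²a₀/Z = 3.39 × 10^-9 m, v = Zαc/n = 2.74 × 10^5 m/s
f = v/(2πr) = 1.29 × 10^13 Hz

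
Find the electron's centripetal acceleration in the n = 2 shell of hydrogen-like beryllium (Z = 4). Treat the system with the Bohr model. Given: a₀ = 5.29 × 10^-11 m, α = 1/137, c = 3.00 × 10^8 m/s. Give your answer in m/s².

r = n²a₀/Z = 5.29 × 10^-11 m, v = Zαc/n = 4.38 × 10^6 m/s
a = v²/r = (4.38 × 10^6)² / 5.29 × 10^-11 = 3.63 × 10^23 m/s²

3.63 × 10^23 m/s²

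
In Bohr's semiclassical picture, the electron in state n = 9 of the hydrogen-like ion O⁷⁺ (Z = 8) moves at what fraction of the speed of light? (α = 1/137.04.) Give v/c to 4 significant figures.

0.006486

v_n = Zαc/n, so v/c = Zα/n = 8 × 0.007297 / 9 = 0.006486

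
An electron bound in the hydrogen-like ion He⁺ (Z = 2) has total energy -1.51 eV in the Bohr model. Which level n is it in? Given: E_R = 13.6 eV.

E_n = −E_R Z²/n² ⇒ n² = E_R Z²/(−E_n) = 13.6 × 2² / 1.51 ≈ 36.03
n = 6

6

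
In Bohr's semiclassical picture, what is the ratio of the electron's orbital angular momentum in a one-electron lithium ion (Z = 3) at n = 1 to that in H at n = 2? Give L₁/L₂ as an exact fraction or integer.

L = nℏ is independent of Z.
L₁/L₂ = n₁/n₂ = 1/2 = 1/2

1/2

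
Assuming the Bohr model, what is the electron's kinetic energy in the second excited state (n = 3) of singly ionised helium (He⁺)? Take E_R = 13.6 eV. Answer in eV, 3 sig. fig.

For a Coulomb orbit the virial theorem gives K = −E_n.
E_n = −E_R·Z²/n², so K = E_R·Z²/n² = 13.6 × 2²/3² = 6.04 eV

6.04 eV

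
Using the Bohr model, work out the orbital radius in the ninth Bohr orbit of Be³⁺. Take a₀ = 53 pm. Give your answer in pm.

1100 pm

r_n = n²a₀/Z = 9² × 53 / 4
    = 81 × 53 / 4 = 1100 pm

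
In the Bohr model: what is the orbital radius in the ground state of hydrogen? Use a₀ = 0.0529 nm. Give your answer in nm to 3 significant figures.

r_n = n²a₀/Z = 1² × 0.0529 / 1
    = 1 × 0.0529 / 1 = 0.0529 nm

0.0529 nm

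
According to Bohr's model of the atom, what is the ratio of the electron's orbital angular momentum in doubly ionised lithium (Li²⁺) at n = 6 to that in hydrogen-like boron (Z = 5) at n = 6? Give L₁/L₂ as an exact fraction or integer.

L = nℏ is independent of Z.
L₁/L₂ = n₁/n₂ = 6/6 = 1

1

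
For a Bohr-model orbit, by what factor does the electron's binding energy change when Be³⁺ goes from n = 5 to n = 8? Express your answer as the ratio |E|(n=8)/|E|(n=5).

25/64

|E| ∝ Z^2 · n^-2; with Z fixed, |E| ∝ n^-2.
|E|(n=8)/|E|(n=5) = (8/5)^-2 = 25/64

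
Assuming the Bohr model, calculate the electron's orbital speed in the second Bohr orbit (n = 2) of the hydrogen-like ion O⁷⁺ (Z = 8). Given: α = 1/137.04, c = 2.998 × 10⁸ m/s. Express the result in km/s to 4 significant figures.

8751 km/s

v_n = Zαc/n = 8 × 0.007297 × 2.998 × 10⁸ / 2
    = 8751 km/s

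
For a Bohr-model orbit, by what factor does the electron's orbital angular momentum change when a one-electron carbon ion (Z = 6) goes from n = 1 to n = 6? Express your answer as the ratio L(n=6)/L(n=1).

6

L = nℏ depends only on n, so L ∝ n.
L(n=6)/L(n=1) = (6/1)^1 = 6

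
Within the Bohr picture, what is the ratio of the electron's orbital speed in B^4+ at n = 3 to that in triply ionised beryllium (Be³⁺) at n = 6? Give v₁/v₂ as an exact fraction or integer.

5/2

v ∝ Z^1 · n^-1
v₁/v₂ = (5/4)^1 · (3/6)^-1 = 5/2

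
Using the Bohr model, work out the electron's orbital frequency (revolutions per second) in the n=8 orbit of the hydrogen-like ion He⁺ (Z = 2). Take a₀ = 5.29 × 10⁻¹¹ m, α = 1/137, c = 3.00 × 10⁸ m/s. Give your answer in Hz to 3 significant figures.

5.15 × 10¹³ Hz

r = n²a₀/Z = 1.69 × 10⁻⁹ m, v = Zαc/n = 5.47 × 10⁵ m/s
f = v/(2πr) = 5.15 × 10¹³ Hz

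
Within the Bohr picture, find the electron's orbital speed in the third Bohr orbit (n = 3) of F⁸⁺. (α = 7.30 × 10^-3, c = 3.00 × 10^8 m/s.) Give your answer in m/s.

v_n = Zαc/n = 9 × 0.00730 × 3.00 × 10^8 / 3
    = 6.57 × 10^6 m/s

6.57 × 10^6 m/s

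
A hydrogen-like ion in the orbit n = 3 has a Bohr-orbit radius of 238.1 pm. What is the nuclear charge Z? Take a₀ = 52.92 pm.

r_n = n²a₀/Z ⇒ Z = n²a₀/r = 3² × 52.92 / 238.1 ≈ 2.00
Z = 2

2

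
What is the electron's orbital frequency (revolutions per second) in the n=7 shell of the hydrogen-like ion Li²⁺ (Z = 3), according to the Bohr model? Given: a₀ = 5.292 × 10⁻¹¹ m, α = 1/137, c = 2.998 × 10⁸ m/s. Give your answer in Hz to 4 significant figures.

1.727 × 10¹⁴ Hz

r = n²a₀/Z = 8.644 × 10⁻¹⁰ m, v = Zαc/n = 9.379 × 10⁵ m/s
f = v/(2πr) = 1.727 × 10¹⁴ Hz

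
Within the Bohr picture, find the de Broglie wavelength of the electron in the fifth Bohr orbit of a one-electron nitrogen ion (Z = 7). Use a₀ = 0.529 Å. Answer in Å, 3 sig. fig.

The Bohr quantisation condition is nλ = 2πr_n.
r_n = n²a₀/Z = 1.89 Å
λ = 2πr_n/n = 2π·1.89/5 = 2.37 Å

2.37 Å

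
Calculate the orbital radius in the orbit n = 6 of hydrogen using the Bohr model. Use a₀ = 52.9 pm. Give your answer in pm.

r_n = n²a₀/Z = 6² × 52.9 / 1
    = 36 × 52.9 / 1 = 1900 pm

1900 pm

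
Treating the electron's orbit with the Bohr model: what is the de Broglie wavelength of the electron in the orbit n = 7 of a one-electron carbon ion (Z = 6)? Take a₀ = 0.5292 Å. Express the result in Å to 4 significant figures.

3.879 Å

The Bohr quantisation condition is nλ = 2πr_n.
r_n = n²a₀/Z = 4.322 Å
λ = 2πr_n/n = 2π·4.322/7 = 3.879 Å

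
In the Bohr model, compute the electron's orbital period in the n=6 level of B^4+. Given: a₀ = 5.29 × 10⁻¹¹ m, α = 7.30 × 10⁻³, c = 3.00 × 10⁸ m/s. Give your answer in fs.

1.31 fs

r = n²a₀/Z = 6²·5.29 × 10⁻¹¹/5 = 3.81 × 10⁻¹⁰ m
v = Zαc/n = 5·0.00730·3.00 × 10⁸/6 = 1.82 × 10⁶ m/s
T = 2πr/v = 1.31 × 10⁻¹⁵ s = 1.31 fs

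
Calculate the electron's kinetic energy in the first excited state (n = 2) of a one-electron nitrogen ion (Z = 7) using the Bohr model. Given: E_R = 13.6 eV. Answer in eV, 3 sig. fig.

For a Coulomb orbit the virial theorem gives K = −E_n.
E_n = −E_R·Z²/n², so K = E_R·Z²/n² = 13.6 × 7²/2² = 167 eV

167 eV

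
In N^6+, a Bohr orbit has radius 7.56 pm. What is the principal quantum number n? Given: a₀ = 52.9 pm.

r_n = n²a₀/Z ⇒ n² = rZ/a₀ = 7.56 × 7 / 52.9 ≈ 1.00
n = 1

1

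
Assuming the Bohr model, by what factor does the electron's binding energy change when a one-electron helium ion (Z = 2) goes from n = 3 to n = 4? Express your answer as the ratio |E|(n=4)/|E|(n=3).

9/16

|E| ∝ Z^2 · n^-2; with Z fixed, |E| ∝ n^-2.
|E|(n=4)/|E|(n=3) = (4/3)^-2 = 9/16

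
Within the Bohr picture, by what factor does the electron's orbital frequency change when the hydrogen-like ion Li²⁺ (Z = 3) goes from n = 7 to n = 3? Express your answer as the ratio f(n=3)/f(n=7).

f ∝ Z^2 · n^-3; with Z fixed, f ∝ n^-3.
f(n=3)/f(n=7) = (3/7)^-3 = 343/27

343/27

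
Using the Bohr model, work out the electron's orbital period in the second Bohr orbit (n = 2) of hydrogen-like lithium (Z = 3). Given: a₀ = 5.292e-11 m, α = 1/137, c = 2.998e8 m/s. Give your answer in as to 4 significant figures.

135.1 as

r = n²a₀/Z = 2²·5.292e-11/3 = 7.056e-11 m
v = Zαc/n = 3·0.007299·2.998e8/2 = 3.282e6 m/s
T = 2πr/v = 1.351e-16 s = 135.1 as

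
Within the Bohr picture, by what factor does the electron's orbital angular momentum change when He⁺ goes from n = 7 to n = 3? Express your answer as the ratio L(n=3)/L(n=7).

L = nℏ depends only on n, so L ∝ n.
L(n=3)/L(n=7) = (3/7)^1 = 3/7

3/7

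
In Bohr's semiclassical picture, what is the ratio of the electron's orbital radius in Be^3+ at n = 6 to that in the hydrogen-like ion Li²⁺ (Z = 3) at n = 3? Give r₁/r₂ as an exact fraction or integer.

r ∝ Z^-1 · n^2
r₁/r₂ = (4/3)^-1 · (6/3)^2 = 3

3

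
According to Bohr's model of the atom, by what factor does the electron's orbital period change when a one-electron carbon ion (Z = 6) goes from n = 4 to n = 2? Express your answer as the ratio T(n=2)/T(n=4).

1/8

T ∝ Z^-2 · n^3; with Z fixed, T ∝ n^3.
T(n=2)/T(n=4) = (2/4)^3 = 1/8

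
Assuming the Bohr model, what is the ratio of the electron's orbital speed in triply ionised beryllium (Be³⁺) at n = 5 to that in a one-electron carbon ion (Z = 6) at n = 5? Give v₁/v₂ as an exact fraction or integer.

v ∝ Z^1 · n^-1
v₁/v₂ = (4/6)^1 · (5/5)^-1 = 2/3

2/3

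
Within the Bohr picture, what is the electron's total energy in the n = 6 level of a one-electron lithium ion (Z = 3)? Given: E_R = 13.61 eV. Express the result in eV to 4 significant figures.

E_n = −E_R·Z²/n² = −13.61 × 3²/6² = -3.402 eV

-3.402 eV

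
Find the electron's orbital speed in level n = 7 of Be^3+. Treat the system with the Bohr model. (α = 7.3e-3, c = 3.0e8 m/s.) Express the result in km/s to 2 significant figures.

1300 km/s

v_n = Zαc/n = 4 × 0.0073 × 3.0e8 / 7
    = 1300 km/s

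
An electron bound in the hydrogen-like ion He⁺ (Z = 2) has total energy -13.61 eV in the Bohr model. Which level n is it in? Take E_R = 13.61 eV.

E_n = −E_R Z²/n² ⇒ n² = E_R Z²/(−E_n) = 13.61 × 2² / 13.61 ≈ 4.00
n = 2

2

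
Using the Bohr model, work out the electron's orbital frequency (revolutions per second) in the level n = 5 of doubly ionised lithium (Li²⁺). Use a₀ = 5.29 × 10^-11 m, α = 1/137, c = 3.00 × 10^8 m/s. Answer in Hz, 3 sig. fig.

4.74 × 10^14 Hz

r = n²a₀/Z = 4.41 × 10^-10 m, v = Zαc/n = 1.31 × 10^6 m/s
f = v/(2πr) = 4.74 × 10^14 Hz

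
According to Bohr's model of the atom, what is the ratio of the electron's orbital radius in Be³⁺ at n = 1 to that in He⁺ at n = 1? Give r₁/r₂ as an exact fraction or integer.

r ∝ Z^-1 · n^2
r₁/r₂ = (4/2)^-1 · (1/1)^2 = 1/2

1/2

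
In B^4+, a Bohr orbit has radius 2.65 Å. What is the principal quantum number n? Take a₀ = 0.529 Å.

5

r_n = n²a₀/Z ⇒ n² = rZ/a₀ = 2.65 × 5 / 0.529 ≈ 25.05
n = 5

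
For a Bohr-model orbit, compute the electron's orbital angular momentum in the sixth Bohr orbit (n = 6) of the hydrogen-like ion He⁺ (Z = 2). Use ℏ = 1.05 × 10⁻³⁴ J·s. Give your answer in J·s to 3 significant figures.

6.30 × 10⁻³⁴ J·s

L_n = nℏ = 6 × 1.05 × 10⁻³⁴ = 6.30 × 10⁻³⁴ J·s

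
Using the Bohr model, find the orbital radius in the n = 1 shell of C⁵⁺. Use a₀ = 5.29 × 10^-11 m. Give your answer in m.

r_n = n²a₀/Z = 1² × 5.29 × 10^-11 / 6
    = 1 × 5.29 × 10^-11 / 6 = 8.82 × 10^-12 m

8.82 × 10^-12 m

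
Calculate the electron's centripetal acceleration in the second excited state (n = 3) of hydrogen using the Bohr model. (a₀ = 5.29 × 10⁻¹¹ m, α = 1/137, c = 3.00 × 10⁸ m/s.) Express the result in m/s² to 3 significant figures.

1.12 × 10²¹ m/s²

r = n²a₀/Z = 4.76 × 10⁻¹⁰ m, v = Zαc/n = 7.30 × 10⁵ m/s
a = v²/r = (7.30 × 10⁵)² / 4.76 × 10⁻¹⁰ = 1.12 × 10²¹ m/s²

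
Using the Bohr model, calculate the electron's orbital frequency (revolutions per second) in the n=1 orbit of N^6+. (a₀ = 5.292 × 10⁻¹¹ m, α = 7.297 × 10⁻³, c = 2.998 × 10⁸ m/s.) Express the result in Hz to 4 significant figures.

r = n²a₀/Z = 7.560 × 10⁻¹² m, v = Zαc/n = 1.531 × 10⁷ m/s
f = v/(2πr) = 3.224 × 10¹⁷ Hz

3.224 × 10¹⁷ Hz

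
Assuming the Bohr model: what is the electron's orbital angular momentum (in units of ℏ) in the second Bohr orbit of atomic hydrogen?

L_n = nℏ, so L/ℏ = n = 2.

2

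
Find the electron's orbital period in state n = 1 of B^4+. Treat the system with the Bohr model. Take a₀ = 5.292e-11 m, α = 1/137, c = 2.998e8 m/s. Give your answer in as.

r = n²a₀/Z = 1²·5.292e-11/5 = 1.058e-11 m
v = Zαc/n = 5·0.007299·2.998e8/1 = 1.094e7 m/s
T = 2πr/v = 6.078e-18 s = 6.078 as

6.078 as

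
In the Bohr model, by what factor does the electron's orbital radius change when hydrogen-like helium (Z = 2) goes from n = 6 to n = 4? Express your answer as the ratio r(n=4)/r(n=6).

4/9

r ∝ Z^-1 · n^2; with Z fixed, r ∝ n^2.
r(n=4)/r(n=6) = (4/6)^2 = 4/9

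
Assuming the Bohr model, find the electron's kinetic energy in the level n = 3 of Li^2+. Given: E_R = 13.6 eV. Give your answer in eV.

13.6 eV

For a Coulomb orbit the virial theorem gives K = −E_n.
E_n = −E_R·Z²/n², so K = E_R·Z²/n² = 13.6 × 3²/3² = 13.6 eV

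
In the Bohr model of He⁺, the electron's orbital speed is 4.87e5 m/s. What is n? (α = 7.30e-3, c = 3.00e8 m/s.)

v_n = Zαc/n ⇒ n = Zαc/v = 2 × 0.00730 × 3.00e8 / 4.87e5 ≈ 8.99
n = 9

9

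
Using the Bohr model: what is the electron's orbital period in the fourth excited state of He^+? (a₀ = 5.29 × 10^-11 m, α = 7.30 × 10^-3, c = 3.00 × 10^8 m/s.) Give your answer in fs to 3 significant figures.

r = n²a₀/Z = 5²·5.29 × 10^-11/2 = 6.61 × 10^-10 m
v = Zαc/n = 2·0.00730·3.00 × 10^8/5 = 8.76 × 10^5 m/s
T = 2πr/v = 4.74 × 10^-15 s = 4.74 fs

4.74 fs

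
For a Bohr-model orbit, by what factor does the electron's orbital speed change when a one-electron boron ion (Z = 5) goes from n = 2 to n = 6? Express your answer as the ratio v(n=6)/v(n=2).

1/3

v ∝ Z^1 · n^-1; with Z fixed, v ∝ n^-1.
v(n=6)/v(n=2) = (6/2)^-1 = 1/3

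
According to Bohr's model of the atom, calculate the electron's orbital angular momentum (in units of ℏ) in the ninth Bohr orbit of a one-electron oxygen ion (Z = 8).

L_n = nℏ, so L/ℏ = n = 9.

9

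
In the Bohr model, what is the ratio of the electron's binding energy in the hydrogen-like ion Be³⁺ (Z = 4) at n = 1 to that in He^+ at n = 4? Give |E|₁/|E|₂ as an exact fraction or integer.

64

|E| ∝ Z^2 · n^-2
|E|₁/|E|₂ = (4/2)^2 · (1/4)^-2 = 64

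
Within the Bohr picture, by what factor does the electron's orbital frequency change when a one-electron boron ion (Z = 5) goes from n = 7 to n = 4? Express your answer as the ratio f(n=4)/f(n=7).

343/64

f ∝ Z^2 · n^-3; with Z fixed, f ∝ n^-3.
f(n=4)/f(n=7) = (4/7)^-3 = 343/64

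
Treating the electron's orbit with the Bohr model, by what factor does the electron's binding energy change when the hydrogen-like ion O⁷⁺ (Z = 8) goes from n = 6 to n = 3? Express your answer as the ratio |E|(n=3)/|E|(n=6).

|E| ∝ Z^2 · n^-2; with Z fixed, |E| ∝ n^-2.
|E|(n=3)/|E|(n=6) = (3/6)^-2 = 4

4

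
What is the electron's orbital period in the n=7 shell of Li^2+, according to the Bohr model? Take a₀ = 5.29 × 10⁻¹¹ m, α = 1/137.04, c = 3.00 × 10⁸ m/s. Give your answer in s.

r = n²a₀/Z = 7²·5.29 × 10⁻¹¹/3 = 8.64 × 10⁻¹⁰ m
v = Zαc/n = 3·0.00730·3.00 × 10⁸/7 = 9.38 × 10⁵ m/s
T = 2πr/v = 5.79 × 10⁻¹⁵ s

5.79 × 10⁻¹⁵ s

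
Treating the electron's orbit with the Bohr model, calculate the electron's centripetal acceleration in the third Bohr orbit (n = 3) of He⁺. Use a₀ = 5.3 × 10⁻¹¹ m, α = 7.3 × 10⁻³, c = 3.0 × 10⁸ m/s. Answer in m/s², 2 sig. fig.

8.9 × 10²¹ m/s²

r = n²a₀/Z = 2.4 × 10⁻¹⁰ m, v = Zαc/n = 1.5 × 10⁶ m/s
a = v²/r = (1.5 × 10⁶)² / 2.4 × 10⁻¹⁰ = 8.9 × 10²¹ m/s²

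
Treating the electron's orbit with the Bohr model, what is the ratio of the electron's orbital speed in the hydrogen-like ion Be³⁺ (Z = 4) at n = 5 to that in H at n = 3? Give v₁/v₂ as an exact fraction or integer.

12/5

v ∝ Z^1 · n^-1
v₁/v₂ = (4/1)^1 · (5/3)^-1 = 12/5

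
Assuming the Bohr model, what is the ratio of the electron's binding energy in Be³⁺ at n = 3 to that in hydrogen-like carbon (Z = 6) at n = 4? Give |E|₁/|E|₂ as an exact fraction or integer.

|E| ∝ Z^2 · n^-2
|E|₁/|E|₂ = (4/6)^2 · (3/4)^-2 = 64/81

64/81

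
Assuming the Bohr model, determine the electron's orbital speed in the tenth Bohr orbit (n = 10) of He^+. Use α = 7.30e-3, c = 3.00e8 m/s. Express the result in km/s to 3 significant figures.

v_n = Zαc/n = 2 × 0.00730 × 3.00e8 / 10
    = 438 km/s

438 km/s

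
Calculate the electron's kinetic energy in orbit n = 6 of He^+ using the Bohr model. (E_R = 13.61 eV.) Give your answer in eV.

1.512 eV

For a Coulomb orbit the virial theorem gives K = −E_n.
E_n = −E_R·Z²/n², so K = E_R·Z²/n² = 13.61 × 2²/6² = 1.512 eV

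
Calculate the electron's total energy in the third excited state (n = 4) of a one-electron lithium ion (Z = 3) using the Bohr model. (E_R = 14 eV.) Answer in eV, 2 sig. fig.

E_n = −E_R·Z²/n² = −14 × 3²/4² = -7.9 eV

-7.9 eV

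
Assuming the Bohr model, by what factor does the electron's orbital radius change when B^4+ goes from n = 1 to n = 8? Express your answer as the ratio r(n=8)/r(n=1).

64

r ∝ Z^-1 · n^2; with Z fixed, r ∝ n^2.
r(n=8)/r(n=1) = (8/1)^2 = 64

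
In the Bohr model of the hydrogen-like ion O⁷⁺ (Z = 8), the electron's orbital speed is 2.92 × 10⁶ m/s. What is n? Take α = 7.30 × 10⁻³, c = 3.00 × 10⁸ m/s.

v_n = Zαc/n ⇒ n = Zαc/v = 8 × 0.00730 × 3.00 × 10⁸ / 2.92 × 10⁶ ≈ 6.00
n = 6

6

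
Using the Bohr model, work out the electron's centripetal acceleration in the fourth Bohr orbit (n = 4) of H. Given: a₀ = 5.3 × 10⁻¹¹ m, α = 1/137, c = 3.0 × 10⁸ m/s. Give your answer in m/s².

r = n²a₀/Z = 8.5 × 10⁻¹⁰ m, v = Zαc/n = 5.5 × 10⁵ m/s
a = v²/r = (5.5 × 10⁵)² / 8.5 × 10⁻¹⁰ = 3.5 × 10²⁰ m/s²

3.5 × 10²⁰ m/s²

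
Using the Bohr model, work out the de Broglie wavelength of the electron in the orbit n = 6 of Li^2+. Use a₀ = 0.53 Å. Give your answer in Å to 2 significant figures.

The Bohr quantisation condition is nλ = 2πr_n.
r_n = n²a₀/Z = 6.4 Å
λ = 2πr_n/n = 2π·6.4/6 = 6.7 Å

6.7 Å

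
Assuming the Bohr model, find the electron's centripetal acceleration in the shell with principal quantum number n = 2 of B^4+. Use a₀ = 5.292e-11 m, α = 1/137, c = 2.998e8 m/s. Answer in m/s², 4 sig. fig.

7.070e23 m/s²

r = n²a₀/Z = 4.234e-11 m, v = Zαc/n = 5.471e6 m/s
a = v²/r = (5.471e6)² / 4.234e-11 = 7.070e23 m/s²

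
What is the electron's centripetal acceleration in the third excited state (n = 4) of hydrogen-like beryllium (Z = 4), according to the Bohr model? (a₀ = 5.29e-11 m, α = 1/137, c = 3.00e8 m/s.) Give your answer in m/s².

r = n²a₀/Z = 2.12e-10 m, v = Zαc/n = 2.19e6 m/s
a = v²/r = (2.19e6)² / 2.12e-10 = 2.27e22 m/s²

2.27e22 m/s²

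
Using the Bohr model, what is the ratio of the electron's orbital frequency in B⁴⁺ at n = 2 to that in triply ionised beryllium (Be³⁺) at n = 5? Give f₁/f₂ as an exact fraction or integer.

3125/128

f ∝ Z^2 · n^-3
f₁/f₂ = (5/4)^2 · (2/5)^-3 = 3125/128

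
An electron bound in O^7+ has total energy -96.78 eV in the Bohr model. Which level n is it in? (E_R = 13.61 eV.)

3

E_n = −E_R Z²/n² ⇒ n² = E_R Z²/(−E_n) = 13.61 × 8² / 96.78 ≈ 9.00
n = 3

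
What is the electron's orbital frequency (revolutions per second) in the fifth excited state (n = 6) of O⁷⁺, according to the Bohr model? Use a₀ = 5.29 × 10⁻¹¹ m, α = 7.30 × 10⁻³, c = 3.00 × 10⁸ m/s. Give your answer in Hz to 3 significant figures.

r = n²a₀/Z = 2.38 × 10⁻¹⁰ m, v = Zαc/n = 2.92 × 10⁶ m/s
f = v/(2πr) = 1.95 × 10¹⁵ Hz

1.95 × 10¹⁵ Hz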